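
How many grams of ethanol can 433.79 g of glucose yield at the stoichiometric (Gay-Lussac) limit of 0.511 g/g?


Theoretical ethanol yield: m_EtOH = 0.511 * m_glucose
m_EtOH = 0.511 * 433.79 = 221.6667 g

221.6667 g


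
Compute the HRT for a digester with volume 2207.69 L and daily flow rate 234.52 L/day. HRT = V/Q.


HRT = V / Q
= 2207.69 / 234.52
= 9.4137 days

9.4137 days


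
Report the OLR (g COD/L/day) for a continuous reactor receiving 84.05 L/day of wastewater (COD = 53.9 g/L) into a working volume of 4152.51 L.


OLR = Q * S / V
= 84.05 * 53.9 / 4152.51
= 1.0910 g/L/day

1.0910 g/L/day


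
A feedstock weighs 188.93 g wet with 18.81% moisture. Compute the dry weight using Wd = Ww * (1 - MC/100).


Wd = Ww * (1 - MC/100)
= 188.93 * (1 - 18.81/100)
= 153.3923 g

153.3923 g


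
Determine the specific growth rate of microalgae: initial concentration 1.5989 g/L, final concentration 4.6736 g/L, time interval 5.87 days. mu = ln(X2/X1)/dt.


mu = ln(X2/X1) / dt
= ln(4.6736/1.5989) / 5.87
= 0.1827 per day

0.1827 per day


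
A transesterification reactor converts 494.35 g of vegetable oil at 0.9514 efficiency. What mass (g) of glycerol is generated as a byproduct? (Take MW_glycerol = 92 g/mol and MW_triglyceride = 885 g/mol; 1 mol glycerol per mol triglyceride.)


glycerol = oil * conv * (92/885)
= 494.35 * 0.9514 * 92 / 885
= 48.8925 g

48.8925 g


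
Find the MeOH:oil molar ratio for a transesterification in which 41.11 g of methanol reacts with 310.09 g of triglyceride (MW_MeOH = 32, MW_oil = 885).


Molar ratio = n_MeOH / n_oil = (MeOH/32) / (oil/885) = (MeOH * 885) / (32 * oil)
= (41.11 * 885) / (32 * 310.09)
= 3.6665

3.6665


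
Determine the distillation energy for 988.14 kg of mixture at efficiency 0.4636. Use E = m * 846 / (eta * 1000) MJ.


E = m * 846 / (eta * 1000)
= 988.14 * 846 / (0.4636 * 1000)
= 1803.2063 MJ

1803.2063 MJ


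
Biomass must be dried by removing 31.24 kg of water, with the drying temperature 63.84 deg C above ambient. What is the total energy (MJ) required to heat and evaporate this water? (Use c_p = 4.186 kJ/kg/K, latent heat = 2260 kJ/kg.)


E = m_water * (4.186 * dT + 2260) / 1000
= 31.24 * (4.186 * 63.84 + 2260) / 1000
= 78.9508 MJ

78.9508 MJ


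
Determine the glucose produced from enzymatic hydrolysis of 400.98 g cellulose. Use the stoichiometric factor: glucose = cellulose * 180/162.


glucose = cellulose * 180/162
= 400.98 * 180/162
= 445.5333 g

445.5333 g


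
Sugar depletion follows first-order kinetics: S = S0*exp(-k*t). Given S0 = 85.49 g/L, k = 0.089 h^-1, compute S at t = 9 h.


S = S0 * exp(-k * t)
S = 85.49 * exp(-0.089 * 9)
S = 38.3747 g/L

38.3747 g/L


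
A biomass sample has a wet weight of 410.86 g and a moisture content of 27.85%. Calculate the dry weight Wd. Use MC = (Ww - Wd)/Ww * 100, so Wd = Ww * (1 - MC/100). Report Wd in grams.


Wd = Ww * (1 - MC/100)
= 410.86 * (1 - 27.85/100)
= 296.4355 g

296.4355 g


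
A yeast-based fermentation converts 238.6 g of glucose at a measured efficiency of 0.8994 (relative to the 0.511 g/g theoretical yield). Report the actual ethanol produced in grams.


Actual ethanol: m = 0.511 * 238.6 * 0.8994
m = 109.6590 g

109.6590 g


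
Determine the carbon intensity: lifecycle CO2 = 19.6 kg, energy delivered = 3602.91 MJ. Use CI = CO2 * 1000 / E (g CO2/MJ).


CI = CO2 * 1000 / E
= 19.6 * 1000 / 3602.91
= 5.4400 g CO2/MJ

5.4400 g CO2/MJ


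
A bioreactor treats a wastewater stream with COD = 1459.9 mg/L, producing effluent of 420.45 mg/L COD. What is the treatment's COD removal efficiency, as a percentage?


eta = (COD_in - COD_out) / COD_in * 100
= (1459.9 - 420.45) / 1459.9 * 100
= 71.2001%

71.2001%


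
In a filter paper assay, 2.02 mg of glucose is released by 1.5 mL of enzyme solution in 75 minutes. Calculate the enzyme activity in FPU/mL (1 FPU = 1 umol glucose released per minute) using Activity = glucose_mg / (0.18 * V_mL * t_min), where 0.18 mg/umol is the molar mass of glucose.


Activity = glucose_mg / (0.18 mg/umol * V_mL * t_min)
= 2.02 / (0.18 * 1.5 * 75)
= 0.0998 FPU/mL

0.0998 FPU/mL


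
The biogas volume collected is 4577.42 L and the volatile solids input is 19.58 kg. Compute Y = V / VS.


Y = V / VS
= 4577.42 / 19.58
= 233.7804 L/kg VS

233.7804 L/kg VS


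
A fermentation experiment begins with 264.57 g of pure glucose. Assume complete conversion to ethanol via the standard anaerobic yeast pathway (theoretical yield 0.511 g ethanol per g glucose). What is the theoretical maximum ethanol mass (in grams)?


Theoretical ethanol yield: m_EtOH = 0.511 * m_glucose
m_EtOH = 0.511 * 264.57 = 135.1953 g

135.1953 g


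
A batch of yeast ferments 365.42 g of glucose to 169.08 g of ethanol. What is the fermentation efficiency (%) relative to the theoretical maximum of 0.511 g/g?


Fermentation efficiency = (actual / (0.511 * glucose)) * 100
= (169.08 / (0.511 * 365.42)) * 100
= 90.5480%

90.5480%


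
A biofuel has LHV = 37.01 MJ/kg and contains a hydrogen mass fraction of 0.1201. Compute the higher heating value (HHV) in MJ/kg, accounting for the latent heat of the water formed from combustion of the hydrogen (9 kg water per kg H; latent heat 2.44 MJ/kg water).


HHV = LHV + H_frac * 9 * 2.44
= 37.01 + 0.1201 * 9 * 2.44
= 39.6474 MJ/kg

39.6474 MJ/kg


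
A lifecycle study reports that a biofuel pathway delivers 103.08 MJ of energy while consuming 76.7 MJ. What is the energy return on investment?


EROI = E_out / E_in
= 103.08 / 76.7
= 1.3439

1.3439


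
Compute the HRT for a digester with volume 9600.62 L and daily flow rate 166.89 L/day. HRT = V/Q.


HRT = V / Q
= 9600.62 / 166.89
= 57.5266 days

57.5266 days


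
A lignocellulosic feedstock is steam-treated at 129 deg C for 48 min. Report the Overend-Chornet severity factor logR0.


logR0 = log10(t * exp((T - 100) / 14.75))
= log10(48 * exp((129 - 100) / 14.75))
= 2.5351

2.5351


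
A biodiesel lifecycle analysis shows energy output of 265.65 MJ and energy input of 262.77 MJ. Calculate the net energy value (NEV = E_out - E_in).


NEV = E_out - E_in
= 265.65 - 262.77
= 2.8800 MJ

2.8800 MJ


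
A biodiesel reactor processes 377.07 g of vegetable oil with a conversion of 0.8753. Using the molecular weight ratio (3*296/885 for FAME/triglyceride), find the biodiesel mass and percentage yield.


m_FAME = oil * conv * (3 * 296 / 885) = oil * conv * (888/885)
= 377.07 * 0.8753 * 888 / 885
= 331.1682 g
Y = m_FAME / oil * 100 = conv * (888/885) * 100
= 0.8753 * 888 / 885 * 100
= 87.83%

331.1682 g FAME; Y = 87.83%


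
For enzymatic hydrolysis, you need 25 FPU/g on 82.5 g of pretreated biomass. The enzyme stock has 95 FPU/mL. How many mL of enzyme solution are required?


V = dosage * m_sub / activity
V = 25 * 82.5 / 95
V = 21.7105 mL

21.7105 mL


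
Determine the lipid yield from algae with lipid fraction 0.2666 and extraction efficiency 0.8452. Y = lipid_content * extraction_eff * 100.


Y = lipid_content * extraction_eff * 100
= 0.2666 * 0.8452 * 100
= 22.5330%

22.5330%


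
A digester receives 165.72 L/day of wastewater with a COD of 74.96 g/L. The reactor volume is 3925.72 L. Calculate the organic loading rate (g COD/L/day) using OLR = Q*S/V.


OLR = Q * S / V
= 165.72 * 74.96 / 3925.72
= 3.1644 g/L/day

3.1644 g/L/day


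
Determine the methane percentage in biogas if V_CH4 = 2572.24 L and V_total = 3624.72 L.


CH4% = V_CH4 / V_total * 100
= 2572.24 / 3624.72 * 100
= 70.9638%

70.9638%


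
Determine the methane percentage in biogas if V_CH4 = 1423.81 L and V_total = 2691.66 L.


CH4% = V_CH4 / V_total * 100
= 1423.81 / 2691.66 * 100
= 52.8971%

52.8971%


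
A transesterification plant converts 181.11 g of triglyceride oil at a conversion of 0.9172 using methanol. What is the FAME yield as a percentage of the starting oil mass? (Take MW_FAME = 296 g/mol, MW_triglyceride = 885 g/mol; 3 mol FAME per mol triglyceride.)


m_FAME = oil * conv * (3 * 296 / 885) = oil * conv * (888/885)
= 181.11 * 0.9172 * 888 / 885
= 166.6772 g
Y = m_FAME / oil * 100 = conv * (888/885) * 100
= 0.9172 * 888 / 885 * 100
= 92.03%

92.03%


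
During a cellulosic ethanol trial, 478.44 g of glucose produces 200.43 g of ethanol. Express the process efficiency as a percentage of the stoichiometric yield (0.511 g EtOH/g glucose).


Fermentation efficiency = (actual / (0.511 * glucose)) * 100
= (200.43 / (0.511 * 478.44)) * 100
= 81.9812%

81.9812%


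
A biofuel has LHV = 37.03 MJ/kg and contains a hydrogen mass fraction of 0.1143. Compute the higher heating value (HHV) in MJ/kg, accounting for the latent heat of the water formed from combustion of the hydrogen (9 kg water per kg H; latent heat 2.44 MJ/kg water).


HHV = LHV + H_frac * 9 * 2.44
= 37.03 + 0.1143 * 9 * 2.44
= 39.5400 MJ/kg

39.5400 MJ/kg


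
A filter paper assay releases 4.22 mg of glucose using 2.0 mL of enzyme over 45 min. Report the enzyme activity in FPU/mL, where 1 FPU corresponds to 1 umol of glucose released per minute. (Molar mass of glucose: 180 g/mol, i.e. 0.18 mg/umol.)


Activity = glucose_mg / (0.18 mg/umol * V_mL * t_min)
= 4.22 / (0.18 * 2.0 * 45)
= 0.2605 FPU/mL

0.2605 FPU/mL


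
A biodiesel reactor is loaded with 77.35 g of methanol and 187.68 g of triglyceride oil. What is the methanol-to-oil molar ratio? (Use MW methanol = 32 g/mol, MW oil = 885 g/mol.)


Molar ratio = n_MeOH / n_oil = (MeOH/32) / (oil/885) = (MeOH * 885) / (32 * oil)
= (77.35 * 885) / (32 * 187.68)
= 11.3982

11.3982


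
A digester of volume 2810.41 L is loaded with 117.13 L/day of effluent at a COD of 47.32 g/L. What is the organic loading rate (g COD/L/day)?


OLR = Q * S / V
= 117.13 * 47.32 / 2810.41
= 1.9722 g/L/day

1.9722 g/L/day


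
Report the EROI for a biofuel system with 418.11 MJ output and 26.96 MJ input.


EROI = E_out / E_in
= 418.11 / 26.96
= 15.5085

15.5085


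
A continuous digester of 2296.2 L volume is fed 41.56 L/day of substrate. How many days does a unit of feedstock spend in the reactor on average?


HRT = V / Q
= 2296.2 / 41.56
= 55.2502 days

55.2502 days


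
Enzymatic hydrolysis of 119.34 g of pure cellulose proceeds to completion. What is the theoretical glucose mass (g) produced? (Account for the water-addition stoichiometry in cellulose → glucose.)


glucose = cellulose * 180/162
= 119.34 * 180/162
= 132.6000 g

132.6000 g


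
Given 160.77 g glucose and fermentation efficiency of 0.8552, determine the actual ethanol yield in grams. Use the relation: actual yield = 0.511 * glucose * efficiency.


Actual ethanol: m = 0.511 * 160.77 * 0.8552
m = 70.2576 g

70.2576 g


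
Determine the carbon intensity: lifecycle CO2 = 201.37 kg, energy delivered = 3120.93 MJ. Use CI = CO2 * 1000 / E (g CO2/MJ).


CI = CO2 * 1000 / E
= 201.37 * 1000 / 3120.93
= 64.5224 g CO2/MJ

64.5224 g CO2/MJ


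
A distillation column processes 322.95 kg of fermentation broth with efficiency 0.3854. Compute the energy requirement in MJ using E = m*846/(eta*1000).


E = m * 846 / (eta * 1000)
= 322.95 * 846 / (0.3854 * 1000)
= 708.9146 MJ

708.9146 MJ


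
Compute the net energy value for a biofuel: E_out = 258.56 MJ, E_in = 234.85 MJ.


NEV = E_out - E_in
= 258.56 - 234.85
= 23.7100 MJ

23.7100 MJ


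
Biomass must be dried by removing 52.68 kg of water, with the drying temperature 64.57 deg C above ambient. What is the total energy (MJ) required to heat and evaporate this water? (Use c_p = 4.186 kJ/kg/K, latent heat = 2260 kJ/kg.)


E = m_water * (4.186 * dT + 2260) / 1000
= 52.68 * (4.186 * 64.57 + 2260) / 1000
= 133.2957 MJ

133.2957 MJ


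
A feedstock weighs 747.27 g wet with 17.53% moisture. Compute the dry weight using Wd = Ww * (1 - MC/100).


Wd = Ww * (1 - MC/100)
= 747.27 * (1 - 17.53/100)
= 616.2736 g

616.2736 g


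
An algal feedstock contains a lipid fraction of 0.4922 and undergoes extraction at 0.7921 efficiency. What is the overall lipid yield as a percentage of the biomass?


Y = lipid_content * extraction_eff * 100
= 0.4922 * 0.7921 * 100
= 38.9872%

38.9872%


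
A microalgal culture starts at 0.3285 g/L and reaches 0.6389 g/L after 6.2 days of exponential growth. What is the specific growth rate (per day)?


mu = ln(X2/X1) / dt
= ln(0.6389/0.3285) / 6.2
= 0.1073 per day

0.1073 per day


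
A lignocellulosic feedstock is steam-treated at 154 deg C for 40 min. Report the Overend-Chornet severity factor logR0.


logR0 = log10(t * exp((T - 100) / 14.75))
= log10(40 * exp((154 - 100) / 14.75))
= 3.1920

3.1920


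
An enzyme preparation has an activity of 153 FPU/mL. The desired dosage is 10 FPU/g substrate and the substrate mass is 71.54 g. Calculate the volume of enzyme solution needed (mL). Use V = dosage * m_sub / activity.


V = dosage * m_sub / activity
V = 10 * 71.54 / 153
V = 4.6758 mL

4.6758 mL


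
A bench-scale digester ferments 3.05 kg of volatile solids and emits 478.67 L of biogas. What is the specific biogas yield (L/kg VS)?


Y = V / VS
= 478.67 / 3.05
= 156.9410 L/kg VS

156.9410 L/kg VS


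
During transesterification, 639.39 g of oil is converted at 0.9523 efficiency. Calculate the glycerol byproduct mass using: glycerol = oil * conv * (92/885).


glycerol = oil * conv * (92/885)
= 639.39 * 0.9523 * 92 / 885
= 63.2972 g

63.2972 g


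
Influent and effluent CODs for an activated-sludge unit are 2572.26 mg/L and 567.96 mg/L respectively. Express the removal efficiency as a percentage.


eta = (COD_in - COD_out) / COD_in * 100
= (2572.26 - 567.96) / 2572.26 * 100
= 77.9198%

77.9198%


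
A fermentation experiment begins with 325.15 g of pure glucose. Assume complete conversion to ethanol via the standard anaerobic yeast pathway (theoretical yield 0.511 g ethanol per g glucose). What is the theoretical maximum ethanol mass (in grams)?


Theoretical ethanol yield: m_EtOH = 0.511 * m_glucose
m_EtOH = 0.511 * 325.15 = 166.1516 g

166.1516 g


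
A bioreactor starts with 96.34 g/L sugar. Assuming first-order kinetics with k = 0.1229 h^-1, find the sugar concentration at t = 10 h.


S = S0 * exp(-k * t)
S = 96.34 * exp(-0.1229 * 10)
S = 28.1876 g/L

28.1876 g/L


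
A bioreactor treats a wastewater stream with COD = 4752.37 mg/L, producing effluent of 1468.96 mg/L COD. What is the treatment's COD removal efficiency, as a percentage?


eta = (COD_in - COD_out) / COD_in * 100
= (4752.37 - 1468.96) / 4752.37 * 100
= 69.0899%

69.0899%


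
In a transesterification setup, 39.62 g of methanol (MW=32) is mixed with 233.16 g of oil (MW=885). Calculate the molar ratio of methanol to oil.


Molar ratio = n_MeOH / n_oil = (MeOH/32) / (oil/885) = (MeOH * 885) / (32 * oil)
= (39.62 * 885) / (32 * 233.16)
= 4.6995

4.6995


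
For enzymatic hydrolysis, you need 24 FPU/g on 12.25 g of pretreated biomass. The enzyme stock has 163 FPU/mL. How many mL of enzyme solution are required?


V = dosage * m_sub / activity
V = 24 * 12.25 / 163
V = 1.8037 mL

1.8037 mL


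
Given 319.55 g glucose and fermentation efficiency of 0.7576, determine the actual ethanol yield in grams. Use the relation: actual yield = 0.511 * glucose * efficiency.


Actual ethanol: m = 0.511 * 319.55 * 0.7576
m = 123.7085 g

123.7085 g


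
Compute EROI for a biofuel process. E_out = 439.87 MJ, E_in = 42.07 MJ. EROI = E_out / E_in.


EROI = E_out / E_in
= 439.87 / 42.07
= 10.4557

10.4557


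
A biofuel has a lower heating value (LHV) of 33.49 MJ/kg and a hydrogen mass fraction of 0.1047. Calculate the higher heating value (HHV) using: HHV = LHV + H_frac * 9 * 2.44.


HHV = LHV + H_frac * 9 * 2.44
= 33.49 + 0.1047 * 9 * 2.44
= 35.7892 MJ/kg

35.7892 MJ/kg


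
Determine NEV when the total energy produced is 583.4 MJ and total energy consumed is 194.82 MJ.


NEV = E_out - E_in
= 583.4 - 194.82
= 388.5800 MJ

388.5800 MJ


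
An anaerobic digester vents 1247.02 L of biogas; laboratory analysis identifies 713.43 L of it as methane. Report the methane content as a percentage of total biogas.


CH4% = V_CH4 / V_total * 100
= 713.43 / 1247.02 * 100
= 57.2108%

57.2108%


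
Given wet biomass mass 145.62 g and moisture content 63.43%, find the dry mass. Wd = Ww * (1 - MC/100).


Wd = Ww * (1 - MC/100)
= 145.62 * (1 - 63.43/100)
= 53.2532 g

53.2532 g


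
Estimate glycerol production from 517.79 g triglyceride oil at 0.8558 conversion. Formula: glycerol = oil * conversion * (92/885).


glycerol = oil * conv * (92/885)
= 517.79 * 0.8558 * 92 / 885
= 46.0649 g

46.0649 g


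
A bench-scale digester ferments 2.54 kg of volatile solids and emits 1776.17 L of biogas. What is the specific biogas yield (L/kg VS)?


Y = V / VS
= 1776.17 / 2.54
= 699.2795 L/kg VS

699.2795 L/kg VS


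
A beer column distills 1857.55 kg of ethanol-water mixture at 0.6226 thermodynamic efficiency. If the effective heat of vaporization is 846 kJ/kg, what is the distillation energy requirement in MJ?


E = m * 846 / (eta * 1000)
= 1857.55 * 846 / (0.6226 * 1000)
= 2524.0721 MJ

2524.0721 MJ


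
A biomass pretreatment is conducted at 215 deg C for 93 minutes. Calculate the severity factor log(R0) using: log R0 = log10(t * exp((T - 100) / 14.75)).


logR0 = log10(t * exp((T - 100) / 14.75))
= log10(93 * exp((215 - 100) / 14.75))
= 5.3545

5.3545


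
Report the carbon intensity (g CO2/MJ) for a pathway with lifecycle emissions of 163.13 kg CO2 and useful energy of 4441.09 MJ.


CI = CO2 * 1000 / E
= 163.13 * 1000 / 4441.09
= 36.7320 g CO2/MJ

36.7320 g CO2/MJ


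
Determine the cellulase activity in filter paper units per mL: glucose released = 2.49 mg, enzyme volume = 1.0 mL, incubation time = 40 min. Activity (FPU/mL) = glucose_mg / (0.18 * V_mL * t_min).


Activity = glucose_mg / (0.18 mg/umol * V_mL * t_min)
= 2.49 / (0.18 * 1.0 * 40)
= 0.3458 FPU/mL

0.3458 FPU/mL


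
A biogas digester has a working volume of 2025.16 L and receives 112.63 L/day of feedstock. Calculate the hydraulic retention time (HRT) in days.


HRT = V / Q
= 2025.16 / 112.63
= 17.9806 days

17.9806 days


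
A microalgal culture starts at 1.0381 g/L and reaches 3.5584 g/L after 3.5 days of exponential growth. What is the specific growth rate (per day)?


mu = ln(X2/X1) / dt
= ln(3.5584/1.0381) / 3.5
= 0.3520 per day

0.3520 per day


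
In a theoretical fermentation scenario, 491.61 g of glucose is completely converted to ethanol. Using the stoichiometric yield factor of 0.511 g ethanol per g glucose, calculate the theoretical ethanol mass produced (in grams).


Theoretical ethanol yield: m_EtOH = 0.511 * m_glucose
m_EtOH = 0.511 * 491.61 = 251.2127 g

251.2127 g


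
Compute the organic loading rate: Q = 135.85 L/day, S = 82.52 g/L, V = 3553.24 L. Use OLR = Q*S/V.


OLR = Q * S / V
= 135.85 * 82.52 / 3553.24
= 3.1550 g/L/day

3.1550 g/L/day


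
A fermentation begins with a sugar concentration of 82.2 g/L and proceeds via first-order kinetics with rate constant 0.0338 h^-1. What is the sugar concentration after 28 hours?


S = S0 * exp(-k * t)
S = 82.2 * exp(-0.0338 * 28)
S = 31.9048 g/L

31.9048 g/L


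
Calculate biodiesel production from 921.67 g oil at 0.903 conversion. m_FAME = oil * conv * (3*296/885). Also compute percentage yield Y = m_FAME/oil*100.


m_FAME = oil * conv * (3 * 296 / 885) = oil * conv * (888/885)
= 921.67 * 0.903 * 888 / 885
= 835.0893 g
Y = m_FAME / oil * 100 = conv * (888/885) * 100
= 0.903 * 888 / 885 * 100
= 90.61%

835.0893 g FAME; Y = 90.61%


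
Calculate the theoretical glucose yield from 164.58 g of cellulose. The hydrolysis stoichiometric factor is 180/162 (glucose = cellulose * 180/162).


glucose = cellulose * 180/162
= 164.58 * 180/162
= 182.8667 g

182.8667 g


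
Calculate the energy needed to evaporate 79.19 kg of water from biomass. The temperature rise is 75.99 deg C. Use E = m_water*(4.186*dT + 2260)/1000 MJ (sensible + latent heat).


E = m_water * (4.186 * dT + 2260) / 1000
= 79.19 * (4.186 * 75.99 + 2260) / 1000
= 204.1593 MJ

204.1593 MJ


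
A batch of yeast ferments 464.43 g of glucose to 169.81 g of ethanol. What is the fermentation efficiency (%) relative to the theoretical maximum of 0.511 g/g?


Fermentation efficiency = (actual / (0.511 * glucose)) * 100
= (169.81 / (0.511 * 464.43)) * 100
= 71.5521%

71.5521%


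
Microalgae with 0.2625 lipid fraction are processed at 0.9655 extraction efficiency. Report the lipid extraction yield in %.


Y = lipid_content * extraction_eff * 100
= 0.2625 * 0.9655 * 100
= 25.3444%

25.3444%


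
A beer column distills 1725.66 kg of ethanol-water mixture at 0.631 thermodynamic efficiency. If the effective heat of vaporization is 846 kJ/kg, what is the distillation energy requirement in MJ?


E = m * 846 / (eta * 1000)
= 1725.66 * 846 / (0.631 * 1000)
= 2313.6424 MJ

2313.6424 MJ


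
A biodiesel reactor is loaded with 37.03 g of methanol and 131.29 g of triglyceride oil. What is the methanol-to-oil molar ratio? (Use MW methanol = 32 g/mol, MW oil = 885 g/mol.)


Molar ratio = n_MeOH / n_oil = (MeOH/32) / (oil/885) = (MeOH * 885) / (32 * oil)
= (37.03 * 885) / (32 * 131.29)
= 7.8004

7.8004


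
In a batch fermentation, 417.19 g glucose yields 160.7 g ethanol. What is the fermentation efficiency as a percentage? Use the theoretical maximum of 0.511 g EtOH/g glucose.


Fermentation efficiency = (actual / (0.511 * glucose)) * 100
= (160.7 / (0.511 * 417.19)) * 100
= 75.3809%

75.3809%


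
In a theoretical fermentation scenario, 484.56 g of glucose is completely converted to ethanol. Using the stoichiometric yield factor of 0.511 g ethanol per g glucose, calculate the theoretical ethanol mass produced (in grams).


Theoretical ethanol yield: m_EtOH = 0.511 * m_glucose
m_EtOH = 0.511 * 484.56 = 247.6102 g

247.6102 g


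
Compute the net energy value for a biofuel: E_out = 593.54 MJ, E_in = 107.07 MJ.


NEV = E_out - E_in
= 593.54 - 107.07
= 486.4700 MJ

486.4700 MJ


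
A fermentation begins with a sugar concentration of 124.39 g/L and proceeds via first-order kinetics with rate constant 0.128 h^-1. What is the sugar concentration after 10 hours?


S = S0 * exp(-k * t)
S = 124.39 * exp(-0.128 * 10)
S = 34.5851 g/L

34.5851 g/L


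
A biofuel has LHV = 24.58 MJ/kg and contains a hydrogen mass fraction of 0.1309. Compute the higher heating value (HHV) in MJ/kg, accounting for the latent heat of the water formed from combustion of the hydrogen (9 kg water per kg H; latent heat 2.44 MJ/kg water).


HHV = LHV + H_frac * 9 * 2.44
= 24.58 + 0.1309 * 9 * 2.44
= 27.4546 MJ/kg

27.4546 MJ/kg


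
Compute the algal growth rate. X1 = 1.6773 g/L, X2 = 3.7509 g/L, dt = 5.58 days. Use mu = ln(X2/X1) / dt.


mu = ln(X2/X1) / dt
= ln(3.7509/1.6773) / 5.58
= 0.1442 per day

0.1442 per day


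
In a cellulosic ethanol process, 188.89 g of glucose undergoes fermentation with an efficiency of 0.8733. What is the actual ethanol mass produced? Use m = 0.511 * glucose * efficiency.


Actual ethanol: m = 0.511 * 188.89 * 0.8733
m = 84.2934 g

84.2934 g


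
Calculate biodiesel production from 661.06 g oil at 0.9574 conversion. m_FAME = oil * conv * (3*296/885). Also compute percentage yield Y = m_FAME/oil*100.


m_FAME = oil * conv * (3 * 296 / 885) = oil * conv * (888/885)
= 661.06 * 0.9574 * 888 / 885
= 635.0443 g
Y = m_FAME / oil * 100 = conv * (888/885) * 100
= 0.9574 * 888 / 885 * 100
= 96.06%

635.0443 g FAME; Y = 96.06%


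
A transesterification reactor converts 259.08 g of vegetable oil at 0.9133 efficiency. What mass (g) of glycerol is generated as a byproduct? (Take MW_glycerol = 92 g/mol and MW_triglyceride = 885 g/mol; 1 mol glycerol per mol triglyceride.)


glycerol = oil * conv * (92/885)
= 259.08 * 0.9133 * 92 / 885
= 24.5976 g

24.5976 g


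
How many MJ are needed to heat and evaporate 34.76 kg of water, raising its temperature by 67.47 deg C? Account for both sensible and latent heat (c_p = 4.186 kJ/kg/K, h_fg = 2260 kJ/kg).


E = m_water * (4.186 * dT + 2260) / 1000
= 34.76 * (4.186 * 67.47 + 2260) / 1000
= 88.3748 MJ

88.3748 MJ


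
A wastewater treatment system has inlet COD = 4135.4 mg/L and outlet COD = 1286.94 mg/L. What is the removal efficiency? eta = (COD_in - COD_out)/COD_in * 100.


eta = (COD_in - COD_out) / COD_in * 100
= (4135.4 - 1286.94) / 4135.4 * 100
= 68.8799%

68.8799%


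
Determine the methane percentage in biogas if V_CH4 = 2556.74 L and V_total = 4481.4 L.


CH4% = V_CH4 / V_total * 100
= 2556.74 / 4481.4 * 100
= 57.0523%

57.0523%


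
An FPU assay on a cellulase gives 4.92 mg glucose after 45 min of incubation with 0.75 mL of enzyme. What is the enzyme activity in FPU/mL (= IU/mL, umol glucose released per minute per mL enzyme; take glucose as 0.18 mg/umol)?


Activity = glucose_mg / (0.18 mg/umol * V_mL * t_min)
= 4.92 / (0.18 * 0.75 * 45)
= 0.8099 FPU/mL

0.8099 FPU/mL


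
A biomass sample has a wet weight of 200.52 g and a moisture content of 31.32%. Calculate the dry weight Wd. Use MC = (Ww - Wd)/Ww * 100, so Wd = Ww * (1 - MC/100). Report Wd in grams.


Wd = Ww * (1 - MC/100)
= 200.52 * (1 - 31.32/100)
= 137.7171 g

137.7171 g


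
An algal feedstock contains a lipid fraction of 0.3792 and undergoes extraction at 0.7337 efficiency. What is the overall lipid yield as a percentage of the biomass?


Y = lipid_content * extraction_eff * 100
= 0.3792 * 0.7337 * 100
= 27.8219%

27.8219%


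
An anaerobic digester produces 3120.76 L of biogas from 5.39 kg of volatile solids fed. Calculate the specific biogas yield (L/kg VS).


Y = V / VS
= 3120.76 / 5.39
= 578.9907 L/kg VS

578.9907 L/kg VS


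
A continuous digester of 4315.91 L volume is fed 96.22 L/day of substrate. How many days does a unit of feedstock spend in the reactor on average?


HRT = V / Q
= 4315.91 / 96.22
= 44.8546 days

44.8546 days


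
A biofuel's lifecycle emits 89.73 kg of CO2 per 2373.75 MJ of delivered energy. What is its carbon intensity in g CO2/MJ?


CI = CO2 * 1000 / E
= 89.73 * 1000 / 2373.75
= 37.8009 g CO2/MJ

37.8009 g CO2/MJ


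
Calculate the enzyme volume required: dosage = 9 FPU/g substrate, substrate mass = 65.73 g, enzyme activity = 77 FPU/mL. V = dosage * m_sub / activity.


V = dosage * m_sub / activity
V = 9 * 65.73 / 77
V = 7.6827 mL

7.6827 mL


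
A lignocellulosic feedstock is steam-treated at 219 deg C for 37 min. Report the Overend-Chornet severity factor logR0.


logR0 = log10(t * exp((T - 100) / 14.75))
= log10(37 * exp((219 - 100) / 14.75))
= 5.0720

5.0720


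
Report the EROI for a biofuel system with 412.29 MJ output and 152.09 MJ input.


EROI = E_out / E_in
= 412.29 / 152.09
= 2.7108

2.7108


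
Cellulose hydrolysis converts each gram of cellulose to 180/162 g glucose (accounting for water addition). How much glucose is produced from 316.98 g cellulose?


glucose = cellulose * 180/162
= 316.98 * 180/162
= 352.2000 g

352.2000 g


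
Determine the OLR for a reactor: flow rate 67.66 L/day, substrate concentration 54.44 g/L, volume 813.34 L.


OLR = Q * S / V
= 67.66 * 54.44 / 813.34
= 4.5287 g/L/day

4.5287 g/L/day


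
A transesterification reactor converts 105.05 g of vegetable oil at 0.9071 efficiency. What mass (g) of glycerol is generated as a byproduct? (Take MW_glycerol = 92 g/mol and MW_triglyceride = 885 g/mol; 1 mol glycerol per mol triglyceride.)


glycerol = oil * conv * (92/885)
= 105.05 * 0.9071 * 92 / 885
= 9.9059 g

9.9059 g


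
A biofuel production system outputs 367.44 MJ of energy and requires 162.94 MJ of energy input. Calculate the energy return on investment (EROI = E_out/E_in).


EROI = E_out / E_in
= 367.44 / 162.94
= 2.2551

2.2551


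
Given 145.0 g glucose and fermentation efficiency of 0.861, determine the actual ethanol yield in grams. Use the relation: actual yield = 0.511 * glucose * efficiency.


Actual ethanol: m = 0.511 * 145.0 * 0.861
m = 63.7958 g

63.7958 g


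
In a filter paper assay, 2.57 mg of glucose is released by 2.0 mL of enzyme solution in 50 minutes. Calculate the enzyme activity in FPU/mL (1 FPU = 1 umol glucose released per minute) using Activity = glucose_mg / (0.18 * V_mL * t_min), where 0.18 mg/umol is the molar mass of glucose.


Activity = glucose_mg / (0.18 mg/umol * V_mL * t_min)
= 2.57 / (0.18 * 2.0 * 50)
= 0.1428 FPU/mL

0.1428 FPU/mL


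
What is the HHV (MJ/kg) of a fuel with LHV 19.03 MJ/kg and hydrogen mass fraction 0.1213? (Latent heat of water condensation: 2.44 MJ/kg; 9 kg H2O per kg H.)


HHV = LHV + H_frac * 9 * 2.44
= 19.03 + 0.1213 * 9 * 2.44
= 21.6937 MJ/kg

21.6937 MJ/kg


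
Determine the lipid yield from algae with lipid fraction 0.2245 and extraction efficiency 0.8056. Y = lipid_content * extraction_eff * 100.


Y = lipid_content * extraction_eff * 100
= 0.2245 * 0.8056 * 100
= 18.0857%

18.0857%


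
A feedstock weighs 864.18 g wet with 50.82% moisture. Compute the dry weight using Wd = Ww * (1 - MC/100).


Wd = Ww * (1 - MC/100)
= 864.18 * (1 - 50.82/100)
= 425.0037 g

425.0037 g


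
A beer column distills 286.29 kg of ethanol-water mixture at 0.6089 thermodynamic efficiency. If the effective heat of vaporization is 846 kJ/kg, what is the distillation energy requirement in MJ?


E = m * 846 / (eta * 1000)
= 286.29 * 846 / (0.6089 * 1000)
= 397.7687 MJ

397.7687 MJ


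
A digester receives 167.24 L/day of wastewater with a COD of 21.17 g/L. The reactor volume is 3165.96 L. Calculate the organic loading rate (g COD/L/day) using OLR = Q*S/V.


OLR = Q * S / V
= 167.24 * 21.17 / 3165.96
= 1.1183 g/L/day

1.1183 g/L/day


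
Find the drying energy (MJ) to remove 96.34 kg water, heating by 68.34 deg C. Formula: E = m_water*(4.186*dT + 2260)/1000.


E = m_water * (4.186 * dT + 2260) / 1000
= 96.34 * (4.186 * 68.34 + 2260) / 1000
= 245.2885 MJ

245.2885 MJ


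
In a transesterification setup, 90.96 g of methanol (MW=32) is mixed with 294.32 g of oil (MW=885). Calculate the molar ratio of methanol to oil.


Molar ratio = n_MeOH / n_oil = (MeOH/32) / (oil/885) = (MeOH * 885) / (32 * oil)
= (90.96 * 885) / (32 * 294.32)
= 8.5472

8.5472


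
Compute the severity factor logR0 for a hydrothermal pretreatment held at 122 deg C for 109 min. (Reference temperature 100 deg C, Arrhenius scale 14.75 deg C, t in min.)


logR0 = log10(t * exp((T - 100) / 14.75))
= log10(109 * exp((122 - 100) / 14.75))
= 2.6852

2.6852


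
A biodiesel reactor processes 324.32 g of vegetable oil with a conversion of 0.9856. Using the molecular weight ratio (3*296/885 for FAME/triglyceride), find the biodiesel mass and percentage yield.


m_FAME = oil * conv * (3 * 296 / 885) = oil * conv * (888/885)
= 324.32 * 0.9856 * 888 / 885
= 320.7334 g
Y = m_FAME / oil * 100 = conv * (888/885) * 100
= 0.9856 * 888 / 885 * 100
= 98.89%

320.7334 g FAME; Y = 98.89%


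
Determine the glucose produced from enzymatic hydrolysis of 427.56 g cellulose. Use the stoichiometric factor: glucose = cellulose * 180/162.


glucose = cellulose * 180/162
= 427.56 * 180/162
= 475.0667 g

475.0667 g


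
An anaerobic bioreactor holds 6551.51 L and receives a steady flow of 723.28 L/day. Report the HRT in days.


HRT = V / Q
= 6551.51 / 723.28
= 9.0581 days

9.0581 days


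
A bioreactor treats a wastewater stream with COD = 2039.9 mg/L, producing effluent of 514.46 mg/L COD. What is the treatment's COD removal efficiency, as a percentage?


eta = (COD_in - COD_out) / COD_in * 100
= (2039.9 - 514.46) / 2039.9 * 100
= 74.7801%

74.7801%


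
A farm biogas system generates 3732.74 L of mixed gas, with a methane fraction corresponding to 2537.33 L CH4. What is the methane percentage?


CH4% = V_CH4 / V_total * 100
= 2537.33 / 3732.74 * 100
= 67.9750%

67.9750%


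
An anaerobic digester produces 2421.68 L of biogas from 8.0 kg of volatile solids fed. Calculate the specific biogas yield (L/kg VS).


Y = V / VS
= 2421.68 / 8.0
= 302.7100 L/kg VS

302.7100 L/kg VS


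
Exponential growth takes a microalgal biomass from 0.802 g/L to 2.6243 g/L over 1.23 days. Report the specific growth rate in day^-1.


mu = ln(X2/X1) / dt
= ln(2.6243/0.802) / 1.23
= 0.9638 per day

0.9638 per day


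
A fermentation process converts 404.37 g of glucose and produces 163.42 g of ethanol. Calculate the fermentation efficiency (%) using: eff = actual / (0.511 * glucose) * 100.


Fermentation efficiency = (actual / (0.511 * glucose)) * 100
= (163.42 / (0.511 * 404.37)) * 100
= 79.0871%

79.0871%


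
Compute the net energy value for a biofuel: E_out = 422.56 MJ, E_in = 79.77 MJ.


NEV = E_out - E_in
= 422.56 - 79.77
= 342.7900 MJ

342.7900 MJ


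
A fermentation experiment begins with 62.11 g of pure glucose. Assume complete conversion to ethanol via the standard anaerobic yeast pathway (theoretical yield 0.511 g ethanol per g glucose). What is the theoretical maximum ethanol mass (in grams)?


Theoretical ethanol yield: m_EtOH = 0.511 * m_glucose
m_EtOH = 0.511 * 62.11 = 31.7382 g

31.7382 g


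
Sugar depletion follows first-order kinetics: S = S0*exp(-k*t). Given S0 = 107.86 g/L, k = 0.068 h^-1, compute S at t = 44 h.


S = S0 * exp(-k * t)
S = 107.86 * exp(-0.068 * 44)
S = 5.4132 g/L

5.4132 g/L


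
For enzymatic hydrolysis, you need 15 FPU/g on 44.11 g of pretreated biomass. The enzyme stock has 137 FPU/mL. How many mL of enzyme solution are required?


V = dosage * m_sub / activity
V = 15 * 44.11 / 137
V = 4.8296 mL

4.8296 mL


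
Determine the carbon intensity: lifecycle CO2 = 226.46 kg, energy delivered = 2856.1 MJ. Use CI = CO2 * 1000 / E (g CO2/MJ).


CI = CO2 * 1000 / E
= 226.46 * 1000 / 2856.1
= 79.2899 g CO2/MJ

79.2899 g CO2/MJ


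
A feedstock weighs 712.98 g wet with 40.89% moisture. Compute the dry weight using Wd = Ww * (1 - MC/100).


Wd = Ww * (1 - MC/100)
= 712.98 * (1 - 40.89/100)
= 421.4425 g

421.4425 g


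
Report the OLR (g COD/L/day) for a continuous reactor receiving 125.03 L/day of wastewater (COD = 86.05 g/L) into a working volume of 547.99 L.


OLR = Q * S / V
= 125.03 * 86.05 / 547.99
= 19.6333 g/L/day

19.6333 g/L/day


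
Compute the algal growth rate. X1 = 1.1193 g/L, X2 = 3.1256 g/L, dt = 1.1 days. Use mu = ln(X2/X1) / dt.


mu = ln(X2/X1) / dt
= ln(3.1256/1.1193) / 1.1
= 0.9336 per day

0.9336 per day


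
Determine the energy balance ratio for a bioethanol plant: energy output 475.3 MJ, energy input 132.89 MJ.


EROI = E_out / E_in
= 475.3 / 132.89
= 3.5766

3.5766


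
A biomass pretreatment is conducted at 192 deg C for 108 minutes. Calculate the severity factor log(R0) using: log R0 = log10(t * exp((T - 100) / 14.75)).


logR0 = log10(t * exp((T - 100) / 14.75))
= log10(108 * exp((192 - 100) / 14.75))
= 4.7422

4.7422


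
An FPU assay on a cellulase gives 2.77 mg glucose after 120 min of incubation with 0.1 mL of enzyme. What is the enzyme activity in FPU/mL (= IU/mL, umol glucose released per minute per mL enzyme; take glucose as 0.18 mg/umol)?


Activity = glucose_mg / (0.18 mg/umol * V_mL * t_min)
= 2.77 / (0.18 * 0.1 * 120)
= 1.2824 FPU/mL

1.2824 FPU/mL


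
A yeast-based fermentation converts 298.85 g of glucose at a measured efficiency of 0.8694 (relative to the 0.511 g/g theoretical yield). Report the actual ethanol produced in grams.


Actual ethanol: m = 0.511 * 298.85 * 0.8694
m = 132.7681 g

132.7681 g


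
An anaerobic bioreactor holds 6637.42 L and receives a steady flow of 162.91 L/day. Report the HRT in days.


HRT = V / Q
= 6637.42 / 162.91
= 40.7429 days

40.7429 days


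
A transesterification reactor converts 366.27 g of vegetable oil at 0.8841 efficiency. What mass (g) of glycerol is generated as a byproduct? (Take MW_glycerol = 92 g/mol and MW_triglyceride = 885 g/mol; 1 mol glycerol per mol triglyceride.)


glycerol = oil * conv * (92/885)
= 366.27 * 0.8841 * 92 / 885
= 33.6626 g

33.6626 g


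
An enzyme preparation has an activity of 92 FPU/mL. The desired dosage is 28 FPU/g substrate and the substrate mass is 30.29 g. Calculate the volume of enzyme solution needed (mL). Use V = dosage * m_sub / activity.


V = dosage * m_sub / activity
V = 28 * 30.29 / 92
V = 9.2187 mL

9.2187 mL


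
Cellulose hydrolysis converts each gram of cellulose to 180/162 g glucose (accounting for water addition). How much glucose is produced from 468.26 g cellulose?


glucose = cellulose * 180/162
= 468.26 * 180/162
= 520.2889 g

520.2889 g


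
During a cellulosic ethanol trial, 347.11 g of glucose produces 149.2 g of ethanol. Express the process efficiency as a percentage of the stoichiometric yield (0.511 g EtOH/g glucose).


Fermentation efficiency = (actual / (0.511 * glucose)) * 100
= (149.2 / (0.511 * 347.11)) * 100
= 84.1164%

84.1164%


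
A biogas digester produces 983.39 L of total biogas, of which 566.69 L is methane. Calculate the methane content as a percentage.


CH4% = V_CH4 / V_total * 100
= 566.69 / 983.39 * 100
= 57.6262%

57.6262%


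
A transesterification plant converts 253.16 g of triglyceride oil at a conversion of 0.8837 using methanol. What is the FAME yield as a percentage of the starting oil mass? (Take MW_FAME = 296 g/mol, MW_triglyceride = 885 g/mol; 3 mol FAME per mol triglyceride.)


m_FAME = oil * conv * (3 * 296 / 885) = oil * conv * (888/885)
= 253.16 * 0.8837 * 888 / 885
= 224.4759 g
Y = m_FAME / oil * 100 = conv * (888/885) * 100
= 0.8837 * 888 / 885 * 100
= 88.67%

88.67%


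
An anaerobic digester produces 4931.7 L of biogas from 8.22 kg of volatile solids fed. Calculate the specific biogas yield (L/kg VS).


Y = V / VS
= 4931.7 / 8.22
= 599.9635 L/kg VS

599.9635 L/kg VS


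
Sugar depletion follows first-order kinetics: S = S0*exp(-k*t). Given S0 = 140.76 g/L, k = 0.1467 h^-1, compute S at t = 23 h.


S = S0 * exp(-k * t)
S = 140.76 * exp(-0.1467 * 23)
S = 4.8209 g/L

4.8209 g/L


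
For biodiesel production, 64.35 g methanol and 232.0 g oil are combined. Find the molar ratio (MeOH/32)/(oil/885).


Molar ratio = n_MeOH / n_oil = (MeOH/32) / (oil/885) = (MeOH * 885) / (32 * oil)
= (64.35 * 885) / (32 * 232.0)
= 7.6710

7.6710


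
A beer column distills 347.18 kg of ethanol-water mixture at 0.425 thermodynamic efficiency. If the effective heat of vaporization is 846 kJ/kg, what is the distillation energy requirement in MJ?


E = m * 846 / (eta * 1000)
= 347.18 * 846 / (0.425 * 1000)
= 691.0924 MJ

691.0924 MJ


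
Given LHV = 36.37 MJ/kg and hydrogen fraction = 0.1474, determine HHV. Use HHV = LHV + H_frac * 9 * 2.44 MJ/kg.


HHV = LHV + H_frac * 9 * 2.44
= 36.37 + 0.1474 * 9 * 2.44
= 39.6069 MJ/kg

39.6069 MJ/kg


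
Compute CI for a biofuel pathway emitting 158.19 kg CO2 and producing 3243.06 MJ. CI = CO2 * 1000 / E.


CI = CO2 * 1000 / E
= 158.19 * 1000 / 3243.06
= 48.7780 g CO2/MJ

48.7780 g CO2/MJ


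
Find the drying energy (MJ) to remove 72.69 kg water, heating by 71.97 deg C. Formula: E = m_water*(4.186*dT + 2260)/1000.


E = m_water * (4.186 * dT + 2260) / 1000
= 72.69 * (4.186 * 71.97 + 2260) / 1000
= 186.1785 MJ

186.1785 MJ


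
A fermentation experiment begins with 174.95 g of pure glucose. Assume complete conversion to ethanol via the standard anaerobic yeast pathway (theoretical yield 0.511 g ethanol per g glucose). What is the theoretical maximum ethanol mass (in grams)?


Theoretical ethanol yield: m_EtOH = 0.511 * m_glucose
m_EtOH = 0.511 * 174.95 = 89.3995 g

89.3995 g


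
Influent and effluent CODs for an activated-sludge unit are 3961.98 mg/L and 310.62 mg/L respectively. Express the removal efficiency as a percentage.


eta = (COD_in - COD_out) / COD_in * 100
= (3961.98 - 310.62) / 3961.98 * 100
= 92.1600%

92.1600%


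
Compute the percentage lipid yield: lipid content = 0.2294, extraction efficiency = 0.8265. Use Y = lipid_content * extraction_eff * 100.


Y = lipid_content * extraction_eff * 100
= 0.2294 * 0.8265 * 100
= 18.9599%

18.9599%
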